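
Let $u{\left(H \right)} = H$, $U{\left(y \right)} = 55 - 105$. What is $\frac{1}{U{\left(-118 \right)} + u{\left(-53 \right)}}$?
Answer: $- \frac{1}{103} \approx -0.0097087$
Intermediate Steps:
$U{\left(y \right)} = -50$
$\frac{1}{U{\left(-118 \right)} + u{\left(-53 \right)}} = \frac{1}{-50 - 53} = \frac{1}{-103} = - \frac{1}{103}$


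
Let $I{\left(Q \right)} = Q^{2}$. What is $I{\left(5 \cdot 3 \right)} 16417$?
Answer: $3693825$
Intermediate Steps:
$I{\left(5 \cdot 3 \right)} 16417 = \left(5 \cdot 3\right)^{2} \cdot 16417 = 15^{2} \cdot 16417 = 225 \cdot 16417 = 3693825$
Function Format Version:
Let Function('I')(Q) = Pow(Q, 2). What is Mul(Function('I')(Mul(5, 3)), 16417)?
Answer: 3693825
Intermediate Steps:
Mul(Function('I')(Mul(5, 3)), 16417) = Mul(Pow(Mul(5, 3), 2), 16417) = Mul(Pow(15, 2), 16417) = Mul(225, 16417) = 3693825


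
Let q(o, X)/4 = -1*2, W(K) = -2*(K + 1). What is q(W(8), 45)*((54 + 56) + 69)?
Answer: -1432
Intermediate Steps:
W(K) = -2 - 2*K (W(K) = -2*(1 + K) = -2 - 2*K)
q(o, X) = -8 (q(o, X) = 4*(-1*2) = 4*(-2) = -8)
q(W(8), 45)*((54 + 56) + 69) = -8*((54 + 56) + 69) = -8*(110 + 69) = -8*179 = -1432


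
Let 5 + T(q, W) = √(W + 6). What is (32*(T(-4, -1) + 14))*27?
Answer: 7776 + 864*√5 ≈ 9708.0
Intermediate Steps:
T(q, W) = -5 + √(6 + W) (T(q, W) = -5 + √(W + 6) = -5 + √(6 + W))
(32*(T(-4, -1) + 14))*27 = (32*((-5 + √(6 - 1)) + 14))*27 = (32*((-5 + √5) + 14))*27 = (32*(9 + √5))*27 = (288 + 32*√5)*27 = 7776 + 864*√5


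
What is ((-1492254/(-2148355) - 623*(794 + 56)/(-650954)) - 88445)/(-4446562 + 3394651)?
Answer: 61843239686878792/735538395259930185 ≈ 0.084079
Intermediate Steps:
((-1492254/(-2148355) - 623*(794 + 56)/(-650954)) - 88445)/(-4446562 + 3394651) = ((-1492254*(-1/2148355) - 623*850*(-1/650954)) - 88445)/(-1051911) = ((1492254/2148355 - 529550*(-1/650954)) - 88445)*(-1/1051911) = ((1492254/2148355 + 264775/325477) - 88445)*(-1/1051911) = (1054525050283/699240140335 - 88445)*(-1/1051911) = -61843239686878792/699240140335*(-1/1051911) = 61843239686878792/735538395259930185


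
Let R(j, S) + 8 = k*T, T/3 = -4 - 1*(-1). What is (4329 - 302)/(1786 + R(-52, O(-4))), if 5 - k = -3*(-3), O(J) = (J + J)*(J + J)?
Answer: 4027/1814 ≈ 2.2200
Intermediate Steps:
T = -9 (T = 3*(-4 - 1*(-1)) = 3*(-4 + 1) = 3*(-3) = -9)
O(J) = 4*J² (O(J) = (2*J)*(2*J) = 4*J²)
k = -4 (k = 5 - (-3)*(-3) = 5 - 1*9 = 5 - 9 = -4)
R(j, S) = 28 (R(j, S) = -8 - 4*(-9) = -8 + 36 = 28)
(4329 - 302)/(1786 + R(-52, O(-4))) = (4329 - 302)/(1786 + 28) = 4027/1814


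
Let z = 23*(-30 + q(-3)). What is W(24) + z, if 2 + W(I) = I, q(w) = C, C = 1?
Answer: -645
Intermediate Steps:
q(w) = 1
z = -667 (z = 23*(-30 + 1) = 23*(-29) = -667)
W(I) = -2 + I
W(24) + z = (-2 + 24) - 667 = 22 - 667 = -645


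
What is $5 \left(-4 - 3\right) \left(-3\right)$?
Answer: $105$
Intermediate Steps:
$5 \left(-4 - 3\right) \left(-3\right) = 5 \left(-7\right) \left(-3\right) = \left(-35\right) \left(-3\right) = 105$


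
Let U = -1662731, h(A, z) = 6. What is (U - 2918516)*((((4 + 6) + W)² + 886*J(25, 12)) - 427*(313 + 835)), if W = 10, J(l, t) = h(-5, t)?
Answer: 2219522546560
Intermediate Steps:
J(l, t) = 6
(U - 2918516)*((((4 + 6) + W)² + 886*J(25, 12)) - 427*(313 + 835)) = (-1662731 - 2918516)*((((4 + 6) + 10)² + 886*6) - 427*(313 + 835)) = -4581247*(((10 + 10)² + 5316) - 427*1148) = -4581247*((20² + 5316) - 490196) = -4581247*((400 + 5316) - 490196) = -4581247*(5716 - 490196) = -4581247*(-484480) = 2219522546560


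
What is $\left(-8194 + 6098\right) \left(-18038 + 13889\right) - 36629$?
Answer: $8659675$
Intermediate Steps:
$\left(-8194 + 6098\right) \left(-18038 + 13889\right) - 36629 = \left(-2096\right) \left(-4149\right) - 36629 = 8696304 - 36629 = 8659675$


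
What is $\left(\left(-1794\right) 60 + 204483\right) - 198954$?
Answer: $-102111$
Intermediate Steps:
$\left(\left(-1794\right) 60 + 204483\right) - 198954 = \left(-107640 + 204483\right) - 198954 = 96843 - 198954 = -102111$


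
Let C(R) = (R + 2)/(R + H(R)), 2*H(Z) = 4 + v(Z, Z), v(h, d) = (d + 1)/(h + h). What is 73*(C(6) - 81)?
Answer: -1162671/199 ≈ -5842.6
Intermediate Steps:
v(h, d) = (1 + d)/(2*h) (v(h, d) = (1 + d)/((2*h)) = (1 + d)*(1/(2*h)) = (1 + d)/(2*h))
H(Z) = 2 + (1 + Z)/(4*Z) (H(Z) = (4 + (1 + Z)/(2*Z))/2 = 2 + (1 + Z)/(4*Z))
C(R) = (2 + R)/(R + (1 + 9*R)/(4*R)) (C(R) = (R + 2)/(R + (1 + 9*R)/(4*R)) = (2 + R)/(R + (1 + 9*R)/(4*R)))
73*(C(6) - 81) = 73*(4*6*(2 + 6)/(1 + 4*6² + 9*6) - 81) = 73*(4*6*8/(1 + 4*36 + 54) - 81) = 73*(4*6*8/(1 + 144 + 54) - 81) = 73*(4*6*8/199 - 81) = 73*(4*6*(1/199)*8 - 81) = 73*(192/199 - 81) = 73*(-15927/199) = -1162671/199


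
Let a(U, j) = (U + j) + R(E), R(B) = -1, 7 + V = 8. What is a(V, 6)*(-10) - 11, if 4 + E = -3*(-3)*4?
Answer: -71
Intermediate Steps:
V = 1 (V = -7 + 8 = 1)
E = 32 (E = -4 - 3*(-3)*4 = -4 + 9*4 = -4 + 36 = 32)
a(U, j) = -1 + U + j (a(U, j) = (U + j) - 1 = -1 + U + j)
a(V, 6)*(-10) - 11 = (-1 + 1 + 6)*(-10) - 11 = 6*(-10) - 11 = -60 - 11 = -71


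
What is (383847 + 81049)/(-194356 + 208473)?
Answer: 464896/14117 ≈ 32.932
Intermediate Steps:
(383847 + 81049)/(-194356 + 208473) = 464896/14117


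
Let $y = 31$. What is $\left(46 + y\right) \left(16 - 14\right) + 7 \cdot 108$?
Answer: $910$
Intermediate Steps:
$\left(46 + y\right) \left(16 - 14\right) + 7 \cdot 108 = \left(46 + 31\right) \left(16 - 14\right) + 7 \cdot 108 = 77 \cdot 2 + 756 = 154 + 756 = 910$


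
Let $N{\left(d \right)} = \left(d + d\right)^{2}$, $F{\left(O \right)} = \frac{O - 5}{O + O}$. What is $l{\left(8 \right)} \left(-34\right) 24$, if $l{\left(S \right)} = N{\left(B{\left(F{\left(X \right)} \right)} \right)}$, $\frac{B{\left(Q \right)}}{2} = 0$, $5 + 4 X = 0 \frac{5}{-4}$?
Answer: $0$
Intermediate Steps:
$X = - \frac{5}{4}$ ($X = - \frac{5}{4} + \frac{0 \frac{5}{-4}}{4} = - \frac{5}{4} + \frac{0 \cdot 5 \left(- \frac{1}{4}\right)}{4} = - \frac{5}{4} + \frac{0 \left(- \frac{5}{4}\right)}{4} = - \frac{5}{4} + \frac{1}{4} \cdot 0 = - \frac{5}{4} + 0 = - \frac{5}{4} \approx -1.25$)
$F{\left(O \right)} = \frac{-5 + O}{2 O}$
$B{\left(Q \right)} = 0$ ($B{\left(Q \right)} = 2 \cdot 0 = 0$)
$N{\left(d \right)} = 4 d^{2}$ ($N{\left(d \right)} = \left(2 d\right)^{2} = 4 d^{2}$)
$l{\left(S \right)} = 0$ ($l{\left(S \right)} = 4 \cdot 0^{2} = 4 \cdot 0 = 0$)
$l{\left(8 \right)} \left(-34\right) 24 = 0 \left(-34\right) 24 = 0 \cdot 24 = 0$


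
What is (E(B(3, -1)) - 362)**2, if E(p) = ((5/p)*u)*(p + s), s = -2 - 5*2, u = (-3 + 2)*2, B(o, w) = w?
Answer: 242064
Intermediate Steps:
u = -2 (u = -1*2 = -2)
s = -12 (s = -2 - 10 = -12)
E(p) = -10*(-12 + p)/p (E(p) = ((5/p)*(-2))*(p - 12) = (-10/p)*(-12 + p) = -10*(-12 + p)/p)
(E(B(3, -1)) - 362)**2 = ((-10 + 120/(-1)) - 362)**2 = ((-10 + 120*(-1)) - 362)**2 = ((-10 - 120) - 362)**2 = (-130 - 362)**2 = (-492)**2 = 242064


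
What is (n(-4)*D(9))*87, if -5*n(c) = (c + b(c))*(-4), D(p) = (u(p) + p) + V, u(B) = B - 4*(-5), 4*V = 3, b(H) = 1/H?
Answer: -45849/4 ≈ -11462.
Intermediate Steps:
V = ¾ (V = (¼)*3 = ¾ ≈ 0.75000)
u(B) = 20 + B (u(B) = B + 20 = 20 + B)
D(p) = 83/4 + 2*p (D(p) = ((20 + p) + p) + ¾ = (20 + 2*p) + ¾ = 83/4 + 2*p)
n(c) = 4*c/5 + 4/(5*c) (n(c) = -(c + 1/c)*(-4)/5 = -(-4*c - 4/c)/5 = 4*c/5 + 4/(5*c))
(n(-4)*D(9))*87 = (((⅘)*(1 + (-4)²)/(-4))*(83/4 + 2*9))*87 = (((⅘)*(-¼)*(1 + 16))*(83/4 + 18))*87 = (((⅘)*(-¼)*17)*(155/4))*87 = -17/5*155/4*87 = -527/4*87 = -45849/4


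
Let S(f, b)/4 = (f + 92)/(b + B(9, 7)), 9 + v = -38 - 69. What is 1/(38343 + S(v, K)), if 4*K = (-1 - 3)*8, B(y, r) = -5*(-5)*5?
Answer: 39/1495345 ≈ 2.6081e-5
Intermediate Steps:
B(y, r) = 125 (B(y, r) = 25*5 = 125)
v = -116 (v = -9 + (-38 - 69) = -9 - 107 = -116)
K = -8 (K = ((-1 - 3)*8)/4 = (-4*8)/4 = (¼)*(-32) = -8)
S(f, b) = 4*(92 + f)/(125 + b) (S(f, b) = 4*((f + 92)/(b + 125)) = 4*((92 + f)/(125 + b)) = 4*(92 + f)/(125 + b))
1/(38343 + S(v, K)) = 1/(38343 + 4*(92 - 116)/(125 - 8)) = 1/(38343 + 4*(-24)/117) = 1/(38343 + 4*(1/117)*(-24)) = 1/(38343 - 32/39) = 1/(1495345/39) = 39/1495345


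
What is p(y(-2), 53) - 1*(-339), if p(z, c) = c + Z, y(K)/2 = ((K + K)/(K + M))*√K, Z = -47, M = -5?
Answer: 345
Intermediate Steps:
y(K) = 4*K^(3/2)/(-5 + K) (y(K) = 2*(((K + K)/(K - 5))*√K) = 2*(((2*K)/(-5 + K))*√K) = 2*((2*K/(-5 + K))*√K) = 2*(2*K^(3/2)/(-5 + K)) = 4*K^(3/2)/(-5 + K))
p(z, c) = -47 + c (p(z, c) = c - 47 = -47 + c)
p(y(-2), 53) - 1*(-339) = (-47 + 53) - 1*(-339) = 6 + 339 = 345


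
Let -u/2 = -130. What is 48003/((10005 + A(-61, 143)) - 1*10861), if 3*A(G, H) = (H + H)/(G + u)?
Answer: -28657791/510746 ≈ -56.110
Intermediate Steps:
u = 260 (u = -2*(-130) = 260)
A(G, H) = 2*H/(3*(260 + G)) (A(G, H) = ((H + H)/(G + 260))/3 = ((2*H)/(260 + G))/3 = (2*H/(260 + G))/3 = 2*H/(3*(260 + G)))
48003/((10005 + A(-61, 143)) - 1*10861) = 48003/((10005 + (⅔)*143/(260 - 61)) - 1*10861) = 48003/((10005 + (⅔)*143/199) - 10861) = 48003/((10005 + (⅔)*143*(1/199)) - 10861) = 48003/((10005 + 286/597) - 10861) = 48003/(5973271/597 - 10861) = 48003/(-510746/597) = 48003*(-597/510746) = -28657791/510746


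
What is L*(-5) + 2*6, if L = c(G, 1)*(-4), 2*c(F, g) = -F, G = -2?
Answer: 32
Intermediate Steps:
c(F, g) = -F/2 (c(F, g) = (-F)/2 = -F/2)
L = -4 (L = -½*(-2)*(-4) = 1*(-4) = -4)
L*(-5) + 2*6 = -4*(-5) + 2*6 = 20 + 12 = 32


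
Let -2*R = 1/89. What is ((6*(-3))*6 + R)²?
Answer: 369600625/31684 ≈ 11665.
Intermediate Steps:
R = -1/178 (R = -½/89 = -½*1/89 = -1/178 ≈ -0.0056180)
((6*(-3))*6 + R)² = ((6*(-3))*6 - 1/178)² = (-18*6 - 1/178)² = (-108 - 1/178)² = (-19225/178)² = 369600625/31684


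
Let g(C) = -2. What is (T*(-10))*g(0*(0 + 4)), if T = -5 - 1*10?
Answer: -300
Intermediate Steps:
T = -15 (T = -5 - 10 = -15)
(T*(-10))*g(0*(0 + 4)) = -15*(-10)*(-2) = 150*(-2) = -300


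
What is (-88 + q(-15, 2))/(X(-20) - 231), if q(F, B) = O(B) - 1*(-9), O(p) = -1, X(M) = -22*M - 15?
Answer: -40/97 ≈ -0.41237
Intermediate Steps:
X(M) = -15 - 22*M
q(F, B) = 8 (q(F, B) = -1 - 1*(-9) = -1 + 9 = 8)
(-88 + q(-15, 2))/(X(-20) - 231) = (-88 + 8)/((-15 - 22*(-20)) - 231) = -80/((-15 + 440) - 231) = -80/(425 - 231) = -80/194 = -80*1/194 = -40/97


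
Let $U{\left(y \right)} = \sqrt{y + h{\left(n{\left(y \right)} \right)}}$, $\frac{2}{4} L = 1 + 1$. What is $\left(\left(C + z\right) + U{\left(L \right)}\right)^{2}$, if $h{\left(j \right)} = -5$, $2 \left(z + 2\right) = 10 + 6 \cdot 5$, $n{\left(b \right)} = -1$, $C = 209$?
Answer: $\left(227 + i\right)^{2} \approx 51528.0 + 454.0 i$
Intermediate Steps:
$z = 18$ ($z = -2 + \frac{10 + 6 \cdot 5}{2} = -2 + \frac{10 + 30}{2} = -2 + \frac{1}{2} \cdot 40 = -2 + 20 = 18$)
$L = 4$ ($L = 2 \left(1 + 1\right) = 2 \cdot 2 = 4$)
$U{\left(y \right)} = \sqrt{-5 + y}$ ($U{\left(y \right)} = \sqrt{y - 5} = \sqrt{-5 + y}$)
$\left(\left(C + z\right) + U{\left(L \right)}\right)^{2} = \left(\left(209 + 18\right) + \sqrt{-5 + 4}\right)^{2} = \left(227 + \sqrt{-1}\right)^{2} = \left(227 + i\right)^{2}$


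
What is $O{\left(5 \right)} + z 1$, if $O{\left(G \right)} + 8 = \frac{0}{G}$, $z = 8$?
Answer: $0$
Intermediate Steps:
$O{\left(G \right)} = -8$ ($O{\left(G \right)} = -8 + \frac{0}{G} = -8 + 0 = -8$)
$O{\left(5 \right)} + z 1 = -8 + 8 \cdot 1 = -8 + 8 = 0$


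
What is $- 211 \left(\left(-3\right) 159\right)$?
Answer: $100647$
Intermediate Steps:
$- 211 \left(\left(-3\right) 159\right) = \left(-211\right) \left(-477\right) = 100647$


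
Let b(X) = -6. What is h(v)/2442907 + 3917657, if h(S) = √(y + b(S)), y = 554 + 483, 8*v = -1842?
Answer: 3917657 + √1031/2442907 ≈ 3.9177e+6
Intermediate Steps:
v = -921/4 (v = (⅛)*(-1842) = -921/4 ≈ -230.25)
y = 1037
h(S) = √1031 (h(S) = √(1037 - 6) = √1031)
h(v)/2442907 + 3917657 = √1031/2442907 + 3917657 = 3917657 + √1031/2442907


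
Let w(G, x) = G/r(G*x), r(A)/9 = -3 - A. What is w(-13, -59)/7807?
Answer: 13/54102510 ≈ 2.4028e-7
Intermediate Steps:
r(A) = -27 - 9*A (r(A) = 9*(-3 - A) = -27 - 9*A)
w(G, x) = G/(-27 - 9*G*x)
w(-13, -59)/7807 = -1*(-13)/(27 + 9*(-13)*(-59))/7807 = -1*(-13)/(27 + 6903)*(1/7807) = -1*(-13)/6930*(1/7807) = -1*(-13)*1/6930*(1/7807) = (13/6930)*(1/7807) = 13/54102510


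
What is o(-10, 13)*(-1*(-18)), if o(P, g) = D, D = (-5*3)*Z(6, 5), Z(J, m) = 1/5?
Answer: -54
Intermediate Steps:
Z(J, m) = ⅕
D = -3 (D = -5*3*(⅕) = -15*⅕ = -3)
o(P, g) = -3
o(-10, 13)*(-1*(-18)) = -(-3)*(-18) = -3*18 = -54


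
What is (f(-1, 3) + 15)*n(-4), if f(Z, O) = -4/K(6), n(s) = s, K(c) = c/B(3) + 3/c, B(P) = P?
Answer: -268/5 ≈ -53.600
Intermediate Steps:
K(c) = 3/c + c/3 (K(c) = c/3 + 3/c = 3/c + c/3)
f(Z, O) = -8/5 (f(Z, O) = -4/(3/6 + (1/3)*6) = -4/(3*(1/6) + 2) = -4/(1/2 + 2) = -4/5/2 = -4*2/5 = -8/5)
(f(-1, 3) + 15)*n(-4) = (-8/5 + 15)*(-4) = (67/5)*(-4) = -268/5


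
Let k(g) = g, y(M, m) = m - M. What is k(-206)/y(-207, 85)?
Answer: -103/146 ≈ -0.70548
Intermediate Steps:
k(-206)/y(-207, 85) = -206/(85 - 1*(-207)) = -206/(85 + 207) = -206/292 = -206*1/292 = -103/146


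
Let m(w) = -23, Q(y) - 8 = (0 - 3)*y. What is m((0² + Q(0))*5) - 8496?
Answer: -8519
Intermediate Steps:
Q(y) = 8 - 3*y (Q(y) = 8 + (0 - 3)*y = 8 - 3*y)
m((0² + Q(0))*5) - 8496 = -23 - 8496 = -8519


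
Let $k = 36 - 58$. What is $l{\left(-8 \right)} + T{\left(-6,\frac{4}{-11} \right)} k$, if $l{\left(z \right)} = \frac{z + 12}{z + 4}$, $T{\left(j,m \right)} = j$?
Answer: $131$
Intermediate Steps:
$l{\left(z \right)} = \frac{12 + z}{4 + z}$
$k = -22$
$l{\left(-8 \right)} + T{\left(-6,\frac{4}{-11} \right)} k = \frac{12 - 8}{4 - 8} - -132 = \frac{1}{-4} \cdot 4 + 132 = \left(- \frac{1}{4}\right) 4 + 132 = -1 + 132 = 131$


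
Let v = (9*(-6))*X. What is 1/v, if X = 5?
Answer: -1/270 ≈ -0.0037037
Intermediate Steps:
v = -270 (v = (9*(-6))*5 = -54*5 = -270)
1/v = 1/(-270) = -1/270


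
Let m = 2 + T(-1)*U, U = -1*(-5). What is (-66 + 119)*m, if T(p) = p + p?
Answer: -424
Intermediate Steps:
T(p) = 2*p
U = 5
m = -8 (m = 2 + (2*(-1))*5 = 2 - 2*5 = 2 - 10 = -8)
(-66 + 119)*m = (-66 + 119)*(-8) = 53*(-8) = -424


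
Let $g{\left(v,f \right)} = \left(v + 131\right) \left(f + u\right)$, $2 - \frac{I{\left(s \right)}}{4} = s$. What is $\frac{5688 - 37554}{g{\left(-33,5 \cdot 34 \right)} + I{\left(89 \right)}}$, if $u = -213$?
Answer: $\frac{15933}{2281} \approx 6.9851$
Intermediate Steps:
$I{\left(s \right)} = 8 - 4 s$
$g{\left(v,f \right)} = \left(-213 + f\right) \left(131 + v\right)$ ($g{\left(v,f \right)} = \left(v + 131\right) \left(f - 213\right) = \left(131 + v\right) \left(-213 + f\right) = \left(-213 + f\right) \left(131 + v\right)$)
$\frac{5688 - 37554}{g{\left(-33,5 \cdot 34 \right)} + I{\left(89 \right)}} = \frac{5688 - 37554}{\left(-27903 - -7029 + 131 \cdot 5 \cdot 34 + 5 \cdot 34 \left(-33\right)\right) + \left(8 - 356\right)} = - \frac{31866}{\left(-27903 + 7029 + 131 \cdot 170 + 170 \left(-33\right)\right) + \left(8 - 356\right)} = - \frac{31866}{\left(-27903 + 7029 + 22270 - 5610\right) - 348} = - \frac{31866}{-4214 - 348} = - \frac{31866}{-4562} = \left(-31866\right) \left(- \frac{1}{4562}\right) = \frac{15933}{2281}$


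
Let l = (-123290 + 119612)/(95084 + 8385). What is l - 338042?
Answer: -34976871376/103469 ≈ -3.3804e+5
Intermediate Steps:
l = -3678/103469 ≈ -0.035547
l - 338042 = -3678/103469 - 338042 = -34976871376/103469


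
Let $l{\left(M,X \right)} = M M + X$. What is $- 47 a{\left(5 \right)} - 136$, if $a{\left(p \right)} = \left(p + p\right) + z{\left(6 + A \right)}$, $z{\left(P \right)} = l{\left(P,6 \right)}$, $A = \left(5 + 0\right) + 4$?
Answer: $-11463$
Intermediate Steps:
$l{\left(M,X \right)} = X + M^{2}$ ($l{\left(M,X \right)} = M^{2} + X = X + M^{2}$)
$A = 9$ ($A = 5 + 4 = 9$)
$z{\left(P \right)} = 6 + P^{2}$
$a{\left(p \right)} = 231 + 2 p$ ($a{\left(p \right)} = \left(p + p\right) + \left(6 + \left(6 + 9\right)^{2}\right) = 2 p + \left(6 + 15^{2}\right) = 2 p + \left(6 + 225\right) = 2 p + 231 = 231 + 2 p$)
$- 47 a{\left(5 \right)} - 136 = - 47 \left(231 + 2 \cdot 5\right) - 136 = - 47 \left(231 + 10\right) - 136 = \left(-47\right) 241 - 136 = -11327 - 136 = -11463$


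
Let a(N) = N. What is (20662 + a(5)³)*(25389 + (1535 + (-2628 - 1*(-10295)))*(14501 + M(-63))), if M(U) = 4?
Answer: 2775072794013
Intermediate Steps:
(20662 + a(5)³)*(25389 + (1535 + (-2628 - 1*(-10295)))*(14501 + M(-63))) = (20662 + 5³)*(25389 + (1535 + (-2628 - 1*(-10295)))*(14501 + 4)) = (20662 + 125)*(25389 + (1535 + (-2628 + 10295))*14505) = 20787*(25389 + (1535 + 7667)*14505) = 20787*(25389 + 9202*14505) = 20787*(25389 + 133475010) = 20787*133500399 = 2775072794013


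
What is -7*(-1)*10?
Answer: 70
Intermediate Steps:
-7*(-1)*10 = 7*10 = 70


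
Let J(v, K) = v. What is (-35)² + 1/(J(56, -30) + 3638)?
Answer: 4525151/3694 ≈ 1225.0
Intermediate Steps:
(-35)² + 1/(J(56, -30) + 3638) = (-35)² + 1/(56 + 3638) = 1225 + 1/3694 = 4525151/3694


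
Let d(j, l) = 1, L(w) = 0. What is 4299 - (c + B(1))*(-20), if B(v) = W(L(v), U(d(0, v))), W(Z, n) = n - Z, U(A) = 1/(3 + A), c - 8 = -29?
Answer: 3884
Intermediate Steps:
c = -21 (c = 8 - 29 = -21)
B(v) = 1/4 (B(v) = 1/(3 + 1) - 1*0 = 1/4 + 0 = 1/4)
4299 - (c + B(1))*(-20) = 4299 - (-21 + 1/4)*(-20) = 4299 - (-83)*(-20)/4 = 4299 - 1*415 = 4299 - 415 = 3884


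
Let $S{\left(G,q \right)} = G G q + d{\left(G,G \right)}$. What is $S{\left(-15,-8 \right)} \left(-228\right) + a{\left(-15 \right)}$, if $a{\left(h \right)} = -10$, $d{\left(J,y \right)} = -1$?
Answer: $410618$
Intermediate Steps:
$S{\left(G,q \right)} = -1 + q G^{2}$ ($S{\left(G,q \right)} = G G q - 1 = G^{2} q - 1 = q G^{2} - 1 = -1 + q G^{2}$)
$S{\left(-15,-8 \right)} \left(-228\right) + a{\left(-15 \right)} = \left(-1 - 8 \left(-15\right)^{2}\right) \left(-228\right) - 10 = \left(-1 - 1800\right) \left(-228\right) - 10 = \left(-1801\right) \left(-228\right) - 10 = 410628 - 10 = 410618$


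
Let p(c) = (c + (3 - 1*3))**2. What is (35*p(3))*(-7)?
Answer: -2205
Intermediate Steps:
p(c) = c**2 (p(c) = (c + (3 - 3))**2 = (c + 0)**2 = c**2)
(35*p(3))*(-7) = (35*3**2)*(-7) = (35*9)*(-7) = 315*(-7) = -2205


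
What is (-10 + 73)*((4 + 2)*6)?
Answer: 2268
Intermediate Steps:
(-10 + 73)*((4 + 2)*6) = 63*(6*6) = 63*36 = 2268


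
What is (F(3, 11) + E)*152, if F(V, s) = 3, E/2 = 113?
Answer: 34808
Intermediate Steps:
E = 226 (E = 2*113 = 226)
(F(3, 11) + E)*152 = (3 + 226)*152 = 229*152 = 34808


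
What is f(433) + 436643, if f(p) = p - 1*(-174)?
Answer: 437250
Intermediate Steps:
f(p) = 174 + p (f(p) = p + 174 = 174 + p)
f(433) + 436643 = (174 + 433) + 436643 = 607 + 436643 = 437250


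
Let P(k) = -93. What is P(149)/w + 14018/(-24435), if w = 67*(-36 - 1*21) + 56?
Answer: -50477279/91948905 ≈ -0.54897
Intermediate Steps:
w = -3763 (w = 67*(-36 - 21) + 56 = 67*(-57) + 56 = -3819 + 56 = -3763)
P(149)/w + 14018/(-24435) = -93/(-3763) + 14018/(-24435) = -93*(-1/3763) + 14018*(-1/24435) = 93/3763 - 14018/24435 = -50477279/91948905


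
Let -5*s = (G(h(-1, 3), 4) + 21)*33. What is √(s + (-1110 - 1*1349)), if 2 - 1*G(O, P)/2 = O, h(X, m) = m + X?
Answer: 2*I*√16235/5 ≈ 50.967*I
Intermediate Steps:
h(X, m) = X + m
G(O, P) = 4 - 2*O
s = -693/5 (s = -((4 - 2*(-1 + 3)) + 21)*33/5 = -((4 - 2*2) + 21)*33/5 = -((4 - 4) + 21)*33/5 = -(0 + 21)*33/5 = -21*33/5 = -⅕*693 = -693/5 ≈ -138.60)
√(s + (-1110 - 1*1349)) = √(-693/5 + (-1110 - 1*1349)) = √(-693/5 + (-1110 - 1349)) = √(-693/5 - 2459) = √(-12988/5) = 2*I*√16235/5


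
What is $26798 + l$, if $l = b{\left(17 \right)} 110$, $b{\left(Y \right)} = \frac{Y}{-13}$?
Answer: $\frac{346504}{13} \approx 26654.0$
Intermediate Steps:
$b{\left(Y \right)} = - \frac{Y}{13}$ ($b{\left(Y \right)} = Y \left(- \frac{1}{13}\right) = - \frac{Y}{13}$)
$l = - \frac{1870}{13}$ ($l = \left(- \frac{1}{13}\right) 17 \cdot 110 = \left(- \frac{17}{13}\right) 110 = - \frac{1870}{13} \approx -143.85$)
$26798 + l = 26798 - \frac{1870}{13} = \frac{346504}{13}$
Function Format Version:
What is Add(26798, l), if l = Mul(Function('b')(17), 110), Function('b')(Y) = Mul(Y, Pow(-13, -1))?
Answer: Rational(346504, 13) ≈ 26654.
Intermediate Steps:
Function('b')(Y) = Mul(Rational(-1, 13), Y) (Function('b')(Y) = Mul(Y, Rational(-1, 13)) = Mul(Rational(-1, 13), Y))
l = Rational(-1870, 13) (l = Mul(Mul(Rational(-1, 13), 17), 110) = Mul(Rational(-17, 13), 110) = Rational(-1870, 13) ≈ -143.85)
Add(26798, l) = Add(26798, Rational(-1870, 13)) = Rational(346504, 13)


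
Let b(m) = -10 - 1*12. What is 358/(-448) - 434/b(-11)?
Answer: 46639/2464 ≈ 18.928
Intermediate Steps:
b(m) = -22 (b(m) = -10 - 12 = -22)
358/(-448) - 434/b(-11) = 358/(-448) - 434/(-22) = 358*(-1/448) - 434*(-1/22) = -179/224 + 217/11 = 46639/2464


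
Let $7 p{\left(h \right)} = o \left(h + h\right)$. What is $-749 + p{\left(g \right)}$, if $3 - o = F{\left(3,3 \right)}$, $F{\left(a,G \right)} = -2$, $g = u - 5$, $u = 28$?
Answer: $- \frac{5013}{7} \approx -716.14$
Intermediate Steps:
$g = 23$ ($g = 28 - 5 = 23$)
$o = 5$ ($o = 3 - -2 = 3 + 2 = 5$)
$p{\left(h \right)} = \frac{10 h}{7}$ ($p{\left(h \right)} = \frac{5 \left(h + h\right)}{7} = \frac{5 \cdot 2 h}{7} = \frac{10 h}{7}$)
$-749 + p{\left(g \right)} = -749 + \frac{10}{7} \cdot 23 = -749 + \frac{230}{7} = - \frac{5013}{7}$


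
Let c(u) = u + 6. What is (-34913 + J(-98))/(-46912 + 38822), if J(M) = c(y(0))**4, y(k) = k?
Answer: 33617/8090 ≈ 4.1554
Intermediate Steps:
c(u) = 6 + u
J(M) = 1296 (J(M) = (6 + 0)**4 = 6**4 = 1296)
(-34913 + J(-98))/(-46912 + 38822) = (-34913 + 1296)/(-46912 + 38822) = -33617/(-8090) = -33617*(-1/8090) = 33617/8090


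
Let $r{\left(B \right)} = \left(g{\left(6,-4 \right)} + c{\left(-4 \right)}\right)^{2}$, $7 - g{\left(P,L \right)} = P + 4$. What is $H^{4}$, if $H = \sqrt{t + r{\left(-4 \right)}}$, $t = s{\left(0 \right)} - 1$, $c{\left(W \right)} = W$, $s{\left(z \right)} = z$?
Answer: $2304$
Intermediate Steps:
$g{\left(P,L \right)} = 3 - P$ ($g{\left(P,L \right)} = 7 - \left(P + 4\right) = 7 - \left(4 + P\right) = 3 - P$)
$t = -1$ ($t = 0 - 1 = -1$)
$r{\left(B \right)} = 49$ ($r{\left(B \right)} = \left(\left(3 - 6\right) - 4\right)^{2} = \left(-3 - 4\right)^{2} = \left(-7\right)^{2} = 49$)
$H = 4 \sqrt{3}$ ($H = \sqrt{-1 + 49} = \sqrt{48} = 4 \sqrt{3} \approx 6.9282$)
$H^{4} = \left(4 \sqrt{3}\right)^{4} = 2304$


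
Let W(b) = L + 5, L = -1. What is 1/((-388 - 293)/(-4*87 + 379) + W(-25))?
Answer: -31/557 ≈ -0.055655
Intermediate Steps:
W(b) = 4 (W(b) = -1 + 5 = 4)
1/((-388 - 293)/(-4*87 + 379) + W(-25)) = 1/((-388 - 293)/(-4*87 + 379) + 4) = 1/(-681/(-348 + 379) + 4) = 1/(-681/31 + 4) = 1/(-557/31) = -31/557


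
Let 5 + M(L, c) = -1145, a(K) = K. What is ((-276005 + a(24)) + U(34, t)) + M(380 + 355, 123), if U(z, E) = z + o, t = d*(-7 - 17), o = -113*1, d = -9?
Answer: -277210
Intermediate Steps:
o = -113
M(L, c) = -1150 (M(L, c) = -5 - 1145 = -1150)
t = 216 (t = -9*(-7 - 17) = -9*(-24) = 216)
U(z, E) = -113 + z (U(z, E) = z - 113 = -113 + z)
((-276005 + a(24)) + U(34, t)) + M(380 + 355, 123) = ((-276005 + 24) + (-113 + 34)) - 1150 = (-275981 - 79) - 1150 = -276060 - 1150 = -277210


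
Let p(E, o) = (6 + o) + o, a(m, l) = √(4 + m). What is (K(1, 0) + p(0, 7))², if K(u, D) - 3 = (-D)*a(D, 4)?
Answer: 529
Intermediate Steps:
K(u, D) = 3 - D*√(4 + D) (K(u, D) = 3 + (-D)*√(4 + D) = 3 - D*√(4 + D))
p(E, o) = 6 + 2*o
(K(1, 0) + p(0, 7))² = ((3 - 1*0*√(4 + 0)) + (6 + 2*7))² = ((3 - 1*0*√4) + (6 + 14))² = ((3 - 1*0*2) + 20)² = ((3 + 0) + 20)² = (3 + 20)² = 23² = 529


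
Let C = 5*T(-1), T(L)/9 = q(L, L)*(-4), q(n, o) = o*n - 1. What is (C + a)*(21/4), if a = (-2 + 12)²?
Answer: 525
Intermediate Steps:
q(n, o) = -1 + n*o (q(n, o) = n*o - 1 = -1 + n*o)
T(L) = 36 - 36*L² (T(L) = 9*((-1 + L*L)*(-4)) = 9*((-1 + L²)*(-4)) = 9*(4 - 4*L²) = 36 - 36*L²)
C = 0 (C = 5*(36 - 36*(-1)²) = 5*(36 - 36*1) = 5*(36 - 36) = 5*0 = 0)
a = 100 (a = 10² = 100)
(C + a)*(21/4) = (0 + 100)*(21/4) = 100*(21*(¼)) = 100*(21/4) = 525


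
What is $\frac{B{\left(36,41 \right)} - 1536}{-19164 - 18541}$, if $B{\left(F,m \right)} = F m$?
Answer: $\frac{12}{7541} \approx 0.0015913$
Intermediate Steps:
$\frac{B{\left(36,41 \right)} - 1536}{-19164 - 18541} = \frac{36 \cdot 41 - 1536}{-19164 - 18541} = \frac{1476 - 1536}{-37705} = \left(-60\right) \left(- \frac{1}{37705}\right) = \frac{12}{7541}$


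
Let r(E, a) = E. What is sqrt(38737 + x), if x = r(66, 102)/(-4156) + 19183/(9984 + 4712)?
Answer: sqrt(2257926653152734366)/7634572 ≈ 196.82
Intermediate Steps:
x = 19688653/15269144 (x = 66/(-4156) + 19183/(9984 + 4712) = 66*(-1/4156) + 19183/14696 = -33/2078 + 19183*(1/14696) = -33/2078 + 19183/14696 = 19688653/15269144 ≈ 1.2894)
sqrt(38737 + x) = sqrt(38737 + 19688653/15269144) = sqrt(591500519781/15269144) = sqrt(2257926653152734366)/7634572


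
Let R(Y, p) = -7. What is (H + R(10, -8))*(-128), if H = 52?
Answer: -5760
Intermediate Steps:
(H + R(10, -8))*(-128) = (52 - 7)*(-128) = 45*(-128) = -5760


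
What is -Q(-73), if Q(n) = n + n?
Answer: 146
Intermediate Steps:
Q(n) = 2*n
-Q(-73) = -2*(-73) = -1*(-146) = 146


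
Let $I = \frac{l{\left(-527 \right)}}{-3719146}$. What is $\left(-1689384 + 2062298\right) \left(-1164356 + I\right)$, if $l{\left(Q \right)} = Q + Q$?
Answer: $- \frac{807435249710719354}{1859573} \approx -4.342 \cdot 10^{11}$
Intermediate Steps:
$l{\left(Q \right)} = 2 Q$
$I = \frac{527}{1859573}$ ($I = \frac{2 \left(-527\right)}{-3719146} = \left(-1054\right) \left(- \frac{1}{3719146}\right) = \frac{527}{1859573} \approx 0.0002834$)
$\left(-1689384 + 2062298\right) \left(-1164356 + I\right) = \left(-1689384 + 2062298\right) \left(-1164356 + \frac{527}{1859573}\right) = 372914 \left(- \frac{2165204979461}{1859573}\right) = - \frac{807435249710719354}{1859573}$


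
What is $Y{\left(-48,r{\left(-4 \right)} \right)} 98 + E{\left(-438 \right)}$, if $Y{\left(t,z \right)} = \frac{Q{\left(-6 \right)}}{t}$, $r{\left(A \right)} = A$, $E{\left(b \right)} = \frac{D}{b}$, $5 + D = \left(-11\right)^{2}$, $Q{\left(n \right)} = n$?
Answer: $\frac{10499}{876} \approx 11.985$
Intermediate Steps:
$D = 116$ ($D = -5 + \left(-11\right)^{2} = -5 + 121 = 116$)
$E{\left(b \right)} = \frac{116}{b}$
$Y{\left(t,z \right)} = - \frac{6}{t}$
$Y{\left(-48,r{\left(-4 \right)} \right)} 98 + E{\left(-438 \right)} = - \frac{6}{-48} \cdot 98 + \frac{116}{-438} = \left(-6\right) \left(- \frac{1}{48}\right) 98 + 116 \left(- \frac{1}{438}\right) = \frac{1}{8} \cdot 98 - \frac{58}{219} = \frac{49}{4} - \frac{58}{219} = \frac{10499}{876}$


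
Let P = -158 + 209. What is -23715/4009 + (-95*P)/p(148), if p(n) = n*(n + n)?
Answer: -1058330325/175626272 ≈ -6.0260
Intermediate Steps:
p(n) = 2*n² (p(n) = n*(2*n) = 2*n²)
P = 51
-23715/4009 + (-95*P)/p(148) = -23715/4009 + (-95*51)/((2*148²)) = -23715*1/4009 - 4845/(2*21904) = -23715/4009 - 4845/43808 = -1058330325/175626272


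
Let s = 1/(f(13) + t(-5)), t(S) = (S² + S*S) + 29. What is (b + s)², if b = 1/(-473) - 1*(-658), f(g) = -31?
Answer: 223193351277649/515471616 ≈ 4.3299e+5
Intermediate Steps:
t(S) = 29 + 2*S² (t(S) = (S² + S²) + 29 = 2*S² + 29 = 29 + 2*S²)
s = 1/48 (s = 1/(-31 + (29 + 2*(-5)²)) = 1/(-31 + (29 + 2*25)) = 1/(-31 + (29 + 50)) = 1/(-31 + 79) = 1/48 ≈ 0.020833)
b = 311233/473 (b = -1/473 + 658 = 311233/473 ≈ 658.00)
(b + s)² = (311233/473 + 1/48)² = (14939657/22704)² = 223193351277649/515471616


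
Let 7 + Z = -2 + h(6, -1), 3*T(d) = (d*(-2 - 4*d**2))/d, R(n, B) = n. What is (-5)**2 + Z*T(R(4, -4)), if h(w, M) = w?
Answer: 91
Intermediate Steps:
T(d) = -2/3 - 4*d**2/3 (T(d) = ((d*(-2 - 4*d**2))/d)/3 = (-2 - 4*d**2)/3 = -2/3 - 4*d**2/3)
Z = -3 (Z = -7 + (-2 + 6) = -7 + 4 = -3)
(-5)**2 + Z*T(R(4, -4)) = (-5)**2 - 3*(-2/3 - 4/3*4**2) = 25 - 3*(-2/3 - 4/3*16) = 25 - 3*(-2/3 - 64/3) = 25 - 3*(-22) = 25 + 66 = 91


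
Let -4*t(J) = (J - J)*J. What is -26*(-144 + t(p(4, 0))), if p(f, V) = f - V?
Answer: 3744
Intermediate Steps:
t(J) = 0 (t(J) = -(J - J)*J/4 = -0*J = -1/4*0 = 0)
-26*(-144 + t(p(4, 0))) = -26*(-144 + 0) = -26*(-144) = 3744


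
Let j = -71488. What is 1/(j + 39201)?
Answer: -1/32287 ≈ -3.0972e-5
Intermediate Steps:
1/(j + 39201) = 1/(-71488 + 39201) = 1/(-32287) = -1/32287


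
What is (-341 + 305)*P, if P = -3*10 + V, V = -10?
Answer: 1440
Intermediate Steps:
P = -40 (P = -3*10 - 10 = -30 - 10 = -40)
(-341 + 305)*P = (-341 + 305)*(-40) = -36*(-40) = 1440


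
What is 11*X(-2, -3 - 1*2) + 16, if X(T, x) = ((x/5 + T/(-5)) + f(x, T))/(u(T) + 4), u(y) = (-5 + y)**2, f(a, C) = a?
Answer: 3932/265 ≈ 14.838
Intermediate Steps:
X(T, x) = (-T/5 + 6*x/5)/(4 + (-5 + T)**2) (X(T, x) = ((x/5 + T/(-5)) + x)/((-5 + T)**2 + 4) = ((x*(1/5) + T*(-1/5)) + x)/(4 + (-5 + T)**2) = ((x/5 - T/5) + x)/(4 + (-5 + T)**2) = ((-T/5 + x/5) + x)/(4 + (-5 + T)**2) = (-T/5 + 6*x/5)/(4 + (-5 + T)**2))
11*X(-2, -3 - 1*2) + 16 = 11*((-1*(-2) + 6*(-3 - 1*2))/(5*(4 + (-5 - 2)**2))) + 16 = 11*((2 + 6*(-3 - 2))/(5*(4 + (-7)**2))) + 16 = 11*((2 + 6*(-5))/(5*(4 + 49))) + 16 = 11*((1/5)*(2 - 30)/53) + 16 = 11*((1/5)*(1/53)*(-28)) + 16 = 11*(-28/265) + 16 = -308/265 + 16 = 3932/265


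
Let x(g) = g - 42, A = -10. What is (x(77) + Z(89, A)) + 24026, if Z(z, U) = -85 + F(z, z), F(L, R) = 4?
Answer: 23980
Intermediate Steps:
x(g) = -42 + g
Z(z, U) = -81 (Z(z, U) = -85 + 4 = -81)
(x(77) + Z(89, A)) + 24026 = ((-42 + 77) - 81) + 24026 = (35 - 81) + 24026 = -46 + 24026 = 23980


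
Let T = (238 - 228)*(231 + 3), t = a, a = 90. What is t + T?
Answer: 2430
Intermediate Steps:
t = 90
T = 2340 (T = 10*234 = 2340)
t + T = 90 + 2340 = 2430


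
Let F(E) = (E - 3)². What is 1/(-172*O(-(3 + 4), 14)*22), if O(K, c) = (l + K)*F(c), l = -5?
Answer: 1/5494368 ≈ 1.8200e-7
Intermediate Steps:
F(E) = (-3 + E)²
O(K, c) = (-3 + c)²*(-5 + K) (O(K, c) = (-5 + K)*(-3 + c)² = (-3 + c)²*(-5 + K))
1/(-172*O(-(3 + 4), 14)*22) = 1/(-172*(-3 + 14)²*(-5 - (3 + 4))*22) = 1/(-172*11²*(-5 - 1*7)*22) = 1/(-20812*(-5 - 7)*22) = 1/(-20812*(-12)*22) = 1/(-172*(-1452)*22) = 1/(249744*22) = 1/5494368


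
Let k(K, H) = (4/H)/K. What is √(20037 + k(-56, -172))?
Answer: √29045956394/1204 ≈ 141.55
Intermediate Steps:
k(K, H) = 4/(H*K)
√(20037 + k(-56, -172)) = √(20037 + 4/(-172*(-56))) = √(20037 + 4*(-1/172)*(-1/56)) = √(20037 + 1/2408) = √(48249097/2408) = √29045956394/1204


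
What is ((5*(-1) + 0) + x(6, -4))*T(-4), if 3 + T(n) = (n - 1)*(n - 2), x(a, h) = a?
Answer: 27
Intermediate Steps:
T(n) = -3 + (-1 + n)*(-2 + n) (T(n) = -3 + (n - 1)*(n - 2) = -3 + (-1 + n)*(-2 + n))
((5*(-1) + 0) + x(6, -4))*T(-4) = ((5*(-1) + 0) + 6)*(-1 + (-4)**2 - 3*(-4)) = ((-5 + 0) + 6)*(-1 + 16 + 12) = (-5 + 6)*27 = 1*27 = 27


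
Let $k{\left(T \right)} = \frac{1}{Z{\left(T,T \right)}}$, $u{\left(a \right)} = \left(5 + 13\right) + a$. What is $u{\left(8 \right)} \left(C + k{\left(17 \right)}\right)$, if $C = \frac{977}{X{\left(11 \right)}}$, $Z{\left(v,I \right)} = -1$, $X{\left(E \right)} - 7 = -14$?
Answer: $- \frac{25584}{7} \approx -3654.9$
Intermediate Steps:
$u{\left(a \right)} = 18 + a$
$X{\left(E \right)} = -7$ ($X{\left(E \right)} = 7 - 14 = -7$)
$C = - \frac{977}{7}$ ($C = \frac{977}{-7} = 977 \left(- \frac{1}{7}\right) = - \frac{977}{7} \approx -139.57$)
$k{\left(T \right)} = -1$ ($k{\left(T \right)} = \frac{1}{-1} = -1$)
$u{\left(8 \right)} \left(C + k{\left(17 \right)}\right) = \left(18 + 8\right) \left(- \frac{977}{7} - 1\right) = 26 \left(- \frac{984}{7}\right) = - \frac{25584}{7}$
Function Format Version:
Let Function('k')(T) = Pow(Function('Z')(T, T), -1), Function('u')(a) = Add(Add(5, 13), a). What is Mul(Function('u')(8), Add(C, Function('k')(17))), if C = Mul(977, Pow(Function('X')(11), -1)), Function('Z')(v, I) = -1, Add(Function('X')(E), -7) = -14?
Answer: Rational(-25584, 7) ≈ -3654.9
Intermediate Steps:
Function('u')(a) = Add(18, a)
Function('X')(E) = -7 (Function('X')(E) = Add(7, -14) = -7)
C = Rational(-977, 7) (C = Mul(977, Pow(-7, -1)) = Mul(977, Rational(-1, 7)) = Rational(-977, 7) ≈ -139.57)
Function('k')(T) = -1 (Function('k')(T) = Pow(-1, -1) = -1)
Mul(Function('u')(8), Add(C, Function('k')(17))) = Mul(Add(18, 8), Add(Rational(-977, 7), -1)) = Mul(26, Rational(-984, 7)) = Rational(-25584, 7)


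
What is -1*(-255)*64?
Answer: 16320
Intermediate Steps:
-1*(-255)*64 = 255*64 = 16320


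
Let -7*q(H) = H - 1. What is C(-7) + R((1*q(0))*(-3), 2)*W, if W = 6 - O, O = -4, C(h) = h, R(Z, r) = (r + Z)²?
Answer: 867/49 ≈ 17.694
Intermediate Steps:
q(H) = ⅐ - H/7 (q(H) = -(H - 1)/7 = -(-1 + H)/7 = ⅐ - H/7)
R(Z, r) = (Z + r)²
W = 10 (W = 6 - 1*(-4) = 6 + 4 = 10)
C(-7) + R((1*q(0))*(-3), 2)*W = -7 + ((1*(⅐ - ⅐*0))*(-3) + 2)²*10 = -7 + ((1*(⅐ + 0))*(-3) + 2)²*10 = -7 + ((1*(⅐))*(-3) + 2)²*10 = -7 + ((⅐)*(-3) + 2)²*10 = -7 + (-3/7 + 2)²*10 = -7 + (11/7)²*10 = -7 + (121/49)*10 = -7 + 1210/49 = 867/49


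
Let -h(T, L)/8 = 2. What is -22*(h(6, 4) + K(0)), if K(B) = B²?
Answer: 352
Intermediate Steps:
h(T, L) = -16 (h(T, L) = -8*2 = -16)
-22*(h(6, 4) + K(0)) = -22*(-16 + 0²) = -22*(-16 + 0) = -22*(-16) = 352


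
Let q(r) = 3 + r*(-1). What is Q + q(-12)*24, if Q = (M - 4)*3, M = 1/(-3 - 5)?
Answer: 2781/8 ≈ 347.63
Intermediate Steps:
q(r) = 3 - r
M = -⅛ (M = 1/(-8) = -⅛ ≈ -0.12500)
Q = -99/8 (Q = (-⅛ - 4)*3 = -33/8*3 = -99/8 ≈ -12.375)
Q + q(-12)*24 = -99/8 + (3 - 1*(-12))*24 = -99/8 + (3 + 12)*24 = -99/8 + 15*24 = -99/8 + 360 = 2781/8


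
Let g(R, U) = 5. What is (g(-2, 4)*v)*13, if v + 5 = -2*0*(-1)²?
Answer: -325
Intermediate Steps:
v = -5 (v = -5 - 2*0*(-1)² = -5 + 0*1 = -5 + 0 = -5)
(g(-2, 4)*v)*13 = (5*(-5))*13 = -25*13 = -325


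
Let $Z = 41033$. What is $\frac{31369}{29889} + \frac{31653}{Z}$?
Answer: $\frac{2233240694}{1226435337} \approx 1.8209$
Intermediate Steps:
$\frac{31369}{29889} + \frac{31653}{Z} = \frac{31369}{29889} + \frac{31653}{41033} = \frac{2233240694}{1226435337}$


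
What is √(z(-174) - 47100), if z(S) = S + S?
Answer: 6*I*√1318 ≈ 217.83*I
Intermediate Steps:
z(S) = 2*S
√(z(-174) - 47100) = √(2*(-174) - 47100) = √(-348 - 47100) = √(-47448) = 6*I*√1318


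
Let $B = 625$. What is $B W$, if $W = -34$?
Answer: $-21250$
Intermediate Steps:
$B W = 625 \left(-34\right) = -21250$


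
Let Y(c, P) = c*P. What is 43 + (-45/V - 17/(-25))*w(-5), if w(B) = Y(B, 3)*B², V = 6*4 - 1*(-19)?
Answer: 7759/43 ≈ 180.44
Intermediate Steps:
V = 43 (V = 24 + 19 = 43)
Y(c, P) = P*c
w(B) = 3*B³ (w(B) = (3*B)*B² = 3*B³)
43 + (-45/V - 17/(-25))*w(-5) = 43 + (-45/43 - 17/(-25))*(3*(-5)³) = 43 + (-45*1/43 - 17*(-1/25))*(3*(-125)) = 43 + (-45/43 + 17/25)*(-375) = 43 - 394/1075*(-375) = 43 + 5910/43 = 7759/43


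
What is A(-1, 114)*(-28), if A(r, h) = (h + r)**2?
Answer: -357532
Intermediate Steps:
A(-1, 114)*(-28) = (114 - 1)**2*(-28) = 113**2*(-28) = 12769*(-28) = -357532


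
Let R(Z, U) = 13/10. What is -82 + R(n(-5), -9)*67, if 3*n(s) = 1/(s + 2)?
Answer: 51/10 ≈ 5.1000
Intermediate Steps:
n(s) = 1/(3*(2 + s)) (n(s) = 1/(3*(s + 2)) = 1/(3*(2 + s)))
R(Z, U) = 13/10 (R(Z, U) = 13*(⅒) = 13/10)
-82 + R(n(-5), -9)*67 = -82 + (13/10)*67 = -82 + 871/10 = 51/10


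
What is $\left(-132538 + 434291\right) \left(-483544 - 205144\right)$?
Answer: $-207813670064$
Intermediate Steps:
$\left(-132538 + 434291\right) \left(-483544 - 205144\right) = 301753 \left(-688688\right) = -207813670064$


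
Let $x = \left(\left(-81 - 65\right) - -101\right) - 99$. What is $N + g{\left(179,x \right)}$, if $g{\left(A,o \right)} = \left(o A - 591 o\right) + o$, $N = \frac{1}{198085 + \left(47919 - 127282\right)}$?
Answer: $\frac{7026442849}{118722} \approx 59184.0$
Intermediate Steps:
$x = -144$ ($x = \left(\left(-81 - 65\right) + 101\right) - 99 = \left(-146 + 101\right) - 99 = -45 - 99 = -144$)
$N = \frac{1}{118722}$ ($N = \frac{1}{198085 + \left(47919 - 127282\right)} = \frac{1}{198085 - 79363} = \frac{1}{118722} \approx 8.423 \cdot 10^{-6}$)
$g{\left(A,o \right)} = - 590 o + A o$ ($g{\left(A,o \right)} = \left(A o - 591 o\right) + o = \left(- 591 o + A o\right) + o = - 590 o + A o$)
$N + g{\left(179,x \right)} = \frac{1}{118722} - 144 \left(-590 + 179\right) = \frac{1}{118722} - -59184 = \frac{1}{118722} + 59184 = \frac{7026442849}{118722}$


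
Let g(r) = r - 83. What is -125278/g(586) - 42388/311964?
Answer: -9775886789/39229473 ≈ -249.20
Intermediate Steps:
g(r) = -83 + r
-125278/g(586) - 42388/311964 = -125278/(-83 + 586) - 42388/311964 = -125278/503 - 42388*1/311964 = -125278*1/503 - 10597/77991 = -125278/503 - 10597/77991 = -9775886789/39229473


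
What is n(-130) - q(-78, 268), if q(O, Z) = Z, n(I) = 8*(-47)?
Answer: -644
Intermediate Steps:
n(I) = -376
n(-130) - q(-78, 268) = -376 - 1*268 = -376 - 268 = -644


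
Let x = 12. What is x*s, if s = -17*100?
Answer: -20400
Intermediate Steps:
s = -1700
x*s = 12*(-1700) = -20400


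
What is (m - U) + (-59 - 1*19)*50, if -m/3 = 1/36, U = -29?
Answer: -46453/12 ≈ -3871.1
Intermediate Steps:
m = -1/12 (m = -3/36 = -3*1/36 = -1/12 ≈ -0.083333)
(m - U) + (-59 - 1*19)*50 = (-1/12 - 1*(-29)) + (-59 - 1*19)*50 = (-1/12 + 29) + (-59 - 19)*50 = 347/12 - 78*50 = 347/12 - 3900 = -46453/12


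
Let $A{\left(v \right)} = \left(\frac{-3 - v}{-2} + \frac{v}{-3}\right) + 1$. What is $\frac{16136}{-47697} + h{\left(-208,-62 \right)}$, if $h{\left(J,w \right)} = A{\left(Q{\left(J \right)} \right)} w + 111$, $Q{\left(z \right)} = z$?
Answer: $\frac{33467316}{15899} \approx 2105.0$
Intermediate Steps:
$A{\left(v \right)} = \frac{5}{2} + \frac{v}{6}$ ($A{\left(v \right)} = \left(\left(-3 - v\right) \left(- \frac{1}{2}\right) + v \left(- \frac{1}{3}\right)\right) + 1 = \left(\left(\frac{3}{2} + \frac{v}{2}\right) - \frac{v}{3}\right) + 1 = \left(\frac{3}{2} + \frac{v}{6}\right) + 1 = \frac{5}{2} + \frac{v}{6}$)
$h{\left(J,w \right)} = 111 + w \left(\frac{5}{2} + \frac{J}{6}\right)$ ($h{\left(J,w \right)} = \left(\frac{5}{2} + \frac{J}{6}\right) w + 111 = w \left(\frac{5}{2} + \frac{J}{6}\right) + 111 = 111 + w \left(\frac{5}{2} + \frac{J}{6}\right)$)
$\frac{16136}{-47697} + h{\left(-208,-62 \right)} = \frac{16136}{-47697} + \left(111 + \frac{1}{6} \left(-62\right) \left(15 - 208\right)\right) = 16136 \left(- \frac{1}{47697}\right) + \left(111 + \frac{1}{6} \left(-62\right) \left(-193\right)\right) = - \frac{16136}{47697} + \left(111 + \frac{5983}{3}\right) = - \frac{16136}{47697} + \frac{6316}{3} = \frac{33467316}{15899}$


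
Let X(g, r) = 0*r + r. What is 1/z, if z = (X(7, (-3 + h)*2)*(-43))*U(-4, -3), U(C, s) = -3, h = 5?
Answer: 1/516 ≈ 0.0019380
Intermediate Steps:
X(g, r) = r (X(g, r) = 0 + r = r)
z = 516 (z = (((-3 + 5)*2)*(-43))*(-3) = ((2*2)*(-43))*(-3) = (4*(-43))*(-3) = -172*(-3) = 516)
1/z = 1/516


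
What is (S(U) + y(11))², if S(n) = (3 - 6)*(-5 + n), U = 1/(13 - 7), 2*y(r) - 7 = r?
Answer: 2209/4 ≈ 552.25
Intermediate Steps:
y(r) = 7/2 + r/2
U = ⅙ (U = 1/6 = ⅙ ≈ 0.16667)
S(n) = 15 - 3*n (S(n) = -3*(-5 + n) = 15 - 3*n)
(S(U) + y(11))² = ((15 - 3*⅙) + (7/2 + (½)*11))² = ((15 - ½) + (7/2 + 11/2))² = (29/2 + 9)² = (47/2)² = 2209/4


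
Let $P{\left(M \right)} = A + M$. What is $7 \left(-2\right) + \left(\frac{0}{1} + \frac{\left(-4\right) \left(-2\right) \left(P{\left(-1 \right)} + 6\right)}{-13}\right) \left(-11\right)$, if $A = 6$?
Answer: $\frac{786}{13} \approx 60.462$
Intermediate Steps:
$P{\left(M \right)} = 6 + M$
$7 \left(-2\right) + \left(\frac{0}{1} + \frac{\left(-4\right) \left(-2\right) \left(P{\left(-1 \right)} + 6\right)}{-13}\right) \left(-11\right) = 7 \left(-2\right) + \left(\frac{0}{1} + \frac{\left(-4\right) \left(-2\right) \left(\left(6 - 1\right) + 6\right)}{-13}\right) \left(-11\right) = -14 + \left(0 \cdot 1 + 8 \left(5 + 6\right) \left(- \frac{1}{13}\right)\right) \left(-11\right) = -14 + \left(0 + 8 \cdot 11 \left(- \frac{1}{13}\right)\right) \left(-11\right) = -14 + \left(0 + 88 \left(- \frac{1}{13}\right)\right) \left(-11\right) = -14 + \left(0 - \frac{88}{13}\right) \left(-11\right) = -14 - - \frac{968}{13} = -14 + \frac{968}{13} = \frac{786}{13}$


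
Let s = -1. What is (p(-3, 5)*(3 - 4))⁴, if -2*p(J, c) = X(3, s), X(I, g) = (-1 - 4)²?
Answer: 390625/16 ≈ 24414.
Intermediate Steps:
X(I, g) = 25 (X(I, g) = (-5)² = 25)
p(J, c) = -25/2 (p(J, c) = -½*25 = -25/2)
(p(-3, 5)*(3 - 4))⁴ = (-25*(3 - 4)/2)⁴ = (-25/2*(-1))⁴ = (25/2)⁴ = 390625/16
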